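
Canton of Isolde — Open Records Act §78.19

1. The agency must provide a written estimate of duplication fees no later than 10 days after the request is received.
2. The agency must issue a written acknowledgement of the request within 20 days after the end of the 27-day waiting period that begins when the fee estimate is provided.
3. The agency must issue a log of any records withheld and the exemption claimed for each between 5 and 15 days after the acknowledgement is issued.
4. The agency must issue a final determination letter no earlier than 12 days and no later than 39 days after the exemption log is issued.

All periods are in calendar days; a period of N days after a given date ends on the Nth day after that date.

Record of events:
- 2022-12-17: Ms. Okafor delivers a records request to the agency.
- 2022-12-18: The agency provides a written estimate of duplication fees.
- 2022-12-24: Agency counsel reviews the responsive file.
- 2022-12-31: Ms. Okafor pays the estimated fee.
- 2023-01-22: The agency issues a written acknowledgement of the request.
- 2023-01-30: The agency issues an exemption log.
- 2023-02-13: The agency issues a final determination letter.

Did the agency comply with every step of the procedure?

Step 1 — counting 10 days from 2022-12-17 (when the request is received) gives a deadline of 2022-12-27; completed 2022-12-18, before the deadline.
Step 2 — counting 20 days from 2023-01-14 (end of the 27-day waiting period, which began when the fee estimate is provided on 2022-12-18) gives a deadline of 2023-02-03; done 2023-01-22 — timely.
Step 3 — 5 and 15 days from 2023-01-22 (when the acknowledgement is issued) are 2023-01-27 and 2023-02-06 respectively; 2023-01-30 falls inside that range.
Step 4 — 12 and 39 days from 2023-01-30 (when the exemption log is issued) are 2023-02-11 and 2023-03-10 respectively; done 2023-02-13 — within the window.

Yes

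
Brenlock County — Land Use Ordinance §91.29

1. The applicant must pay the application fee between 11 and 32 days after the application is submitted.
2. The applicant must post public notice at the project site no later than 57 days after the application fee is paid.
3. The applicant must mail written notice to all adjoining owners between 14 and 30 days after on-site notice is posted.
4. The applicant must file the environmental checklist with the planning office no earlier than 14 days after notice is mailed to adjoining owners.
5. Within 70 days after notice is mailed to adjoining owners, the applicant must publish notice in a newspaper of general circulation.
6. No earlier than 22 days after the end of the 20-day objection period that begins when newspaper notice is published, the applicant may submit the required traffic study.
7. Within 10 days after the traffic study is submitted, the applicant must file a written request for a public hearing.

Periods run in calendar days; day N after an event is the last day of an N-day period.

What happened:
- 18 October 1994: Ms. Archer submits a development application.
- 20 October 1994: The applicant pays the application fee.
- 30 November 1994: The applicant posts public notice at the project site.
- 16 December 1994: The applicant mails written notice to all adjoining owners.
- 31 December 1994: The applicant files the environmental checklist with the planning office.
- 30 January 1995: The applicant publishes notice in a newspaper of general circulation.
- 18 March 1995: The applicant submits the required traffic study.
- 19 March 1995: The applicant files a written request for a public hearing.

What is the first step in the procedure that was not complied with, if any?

Step 1 — 11 and 32 days from 18 October 1994 (when the application is submitted) are 29 October 1994 and 19 November 1994 respectively; 20 October 1994 is 9 days too early.
The analysis stops there.

Step 1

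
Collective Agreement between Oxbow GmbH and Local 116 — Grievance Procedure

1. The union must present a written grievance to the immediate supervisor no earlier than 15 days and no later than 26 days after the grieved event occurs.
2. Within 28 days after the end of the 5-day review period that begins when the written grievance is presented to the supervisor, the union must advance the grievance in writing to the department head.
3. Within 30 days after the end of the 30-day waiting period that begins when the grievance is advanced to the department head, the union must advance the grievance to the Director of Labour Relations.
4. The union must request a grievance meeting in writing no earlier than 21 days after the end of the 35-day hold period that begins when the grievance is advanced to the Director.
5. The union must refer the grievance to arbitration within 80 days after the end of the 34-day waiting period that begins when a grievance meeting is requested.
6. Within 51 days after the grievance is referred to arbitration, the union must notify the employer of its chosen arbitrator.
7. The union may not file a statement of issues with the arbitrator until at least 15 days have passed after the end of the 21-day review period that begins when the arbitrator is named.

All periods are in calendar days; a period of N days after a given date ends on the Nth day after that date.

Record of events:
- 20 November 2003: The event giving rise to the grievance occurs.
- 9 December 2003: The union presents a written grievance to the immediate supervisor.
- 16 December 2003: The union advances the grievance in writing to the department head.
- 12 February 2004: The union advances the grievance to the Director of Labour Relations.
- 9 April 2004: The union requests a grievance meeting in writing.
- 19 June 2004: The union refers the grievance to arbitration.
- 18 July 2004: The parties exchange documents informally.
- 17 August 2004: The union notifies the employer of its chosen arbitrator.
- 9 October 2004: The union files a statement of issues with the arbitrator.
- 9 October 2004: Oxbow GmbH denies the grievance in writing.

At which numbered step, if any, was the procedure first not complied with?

Step 1: the window is 15–26 days after 20 November 2003 (when the grieved event occurs), so 5 December 2003 through 16 December 2003; done 9 December 2003 — within the window.
Step 2: 28 days after 14 December 2003 (end of the 5-day review period, which began when the written grievance is presented to the supervisor on 9 December 2003) is 11 January 2004; 16 December 2003 is within that limit.
Step 3: 30 days after 15 January 2004 (end of the 30-day waiting period, which began when the grievance is advanced to the department head on 16 December 2003) is 14 February 2004; completed 12 February 2004, before the deadline.
Step 4: the earliest permitted date is 21 days after 18 March 2004 (end of the 35-day hold period, which began when the grievance is advanced to the Director on 12 February 2004), i.e. 8 April 2004; done 9 April 2004, after the minimum wait.
Step 5: 80 days after 13 May 2004 (end of the 34-day waiting period, which began when a grievance meeting is requested on 9 April 2004) is 1 August 2004; done 19 June 2004 — timely.
Step 6: 51 days after 19 June 2004 (when the grievance is referred to arbitration) is 9 August 2004; done 17 August 2004 — 8 days late.
The analysis stops there.

Step 6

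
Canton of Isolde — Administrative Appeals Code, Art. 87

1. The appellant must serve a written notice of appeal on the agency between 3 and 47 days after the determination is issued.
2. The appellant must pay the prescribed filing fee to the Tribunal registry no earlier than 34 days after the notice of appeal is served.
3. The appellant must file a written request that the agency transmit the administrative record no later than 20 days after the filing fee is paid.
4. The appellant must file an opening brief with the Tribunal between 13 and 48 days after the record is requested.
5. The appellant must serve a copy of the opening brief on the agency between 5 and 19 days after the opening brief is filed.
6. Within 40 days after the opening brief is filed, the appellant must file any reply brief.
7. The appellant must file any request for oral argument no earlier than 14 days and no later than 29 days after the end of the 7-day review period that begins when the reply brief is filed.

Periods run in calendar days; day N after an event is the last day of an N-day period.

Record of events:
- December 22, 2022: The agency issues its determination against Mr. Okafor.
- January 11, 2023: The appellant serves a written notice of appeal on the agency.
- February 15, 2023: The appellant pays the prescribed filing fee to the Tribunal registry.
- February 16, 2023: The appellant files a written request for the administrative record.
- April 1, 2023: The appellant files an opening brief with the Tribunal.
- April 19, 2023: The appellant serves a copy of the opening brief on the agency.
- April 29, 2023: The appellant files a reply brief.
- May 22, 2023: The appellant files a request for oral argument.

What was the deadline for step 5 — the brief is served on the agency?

April 20, 2023

Step 5 runs from April 1, 2023, when the opening brief is filed. The window is 5–19 days after April 1, 2023; it closes on April 20, 2023.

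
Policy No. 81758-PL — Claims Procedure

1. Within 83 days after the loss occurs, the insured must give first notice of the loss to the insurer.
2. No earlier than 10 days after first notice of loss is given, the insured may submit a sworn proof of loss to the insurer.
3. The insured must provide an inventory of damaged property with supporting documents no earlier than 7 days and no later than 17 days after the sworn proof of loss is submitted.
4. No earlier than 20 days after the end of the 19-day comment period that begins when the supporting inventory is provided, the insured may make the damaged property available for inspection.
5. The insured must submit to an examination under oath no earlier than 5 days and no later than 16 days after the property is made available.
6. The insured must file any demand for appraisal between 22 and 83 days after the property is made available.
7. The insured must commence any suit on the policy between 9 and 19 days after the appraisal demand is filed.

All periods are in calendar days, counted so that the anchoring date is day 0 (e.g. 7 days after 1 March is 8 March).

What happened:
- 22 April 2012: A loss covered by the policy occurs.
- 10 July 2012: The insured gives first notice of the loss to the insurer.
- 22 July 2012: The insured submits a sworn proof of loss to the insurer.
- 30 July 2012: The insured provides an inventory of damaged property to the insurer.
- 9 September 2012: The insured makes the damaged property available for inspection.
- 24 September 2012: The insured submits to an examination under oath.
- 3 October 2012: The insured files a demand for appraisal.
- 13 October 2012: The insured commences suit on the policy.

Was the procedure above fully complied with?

Yes

Step 1: 83 days after 22 April 2012 (when the loss occurs) is 14 July 2012; completed 10 July 2012, before the deadline.
Step 2: the earliest permitted date is 10 days after 10 July 2012 (when first notice of loss is given), i.e. 20 July 2012; 22 July 2012 is on or after that date.
Step 3: the window is 7–17 days after 22 July 2012 (when the sworn proof of loss is submitted), so 29 July 2012 through 8 August 2012; 30 July 2012 falls inside that range.
Step 4: the earliest permitted date is 20 days after 18 August 2012 (end of the 19-day comment period, which began when the supporting inventory is provided on 30 July 2012), i.e. 7 September 2012; 9 September 2012 is on or after that date.
Step 5: the window is 5–16 days after 9 September 2012 (when the property is made available), so 14 September 2012 through 25 September 2012; done 24 September 2012 — within the window.
Step 6: the window is 22–83 days after 9 September 2012 (when the property is made available), so 1 October 2012 through 1 December 2012; done 3 October 2012, which is between those dates.
Step 7: the window is 9–19 days after 3 October 2012 (when the appraisal demand is filed), so 12 October 2012 through 22 October 2012; 13 October 2012 falls inside that range.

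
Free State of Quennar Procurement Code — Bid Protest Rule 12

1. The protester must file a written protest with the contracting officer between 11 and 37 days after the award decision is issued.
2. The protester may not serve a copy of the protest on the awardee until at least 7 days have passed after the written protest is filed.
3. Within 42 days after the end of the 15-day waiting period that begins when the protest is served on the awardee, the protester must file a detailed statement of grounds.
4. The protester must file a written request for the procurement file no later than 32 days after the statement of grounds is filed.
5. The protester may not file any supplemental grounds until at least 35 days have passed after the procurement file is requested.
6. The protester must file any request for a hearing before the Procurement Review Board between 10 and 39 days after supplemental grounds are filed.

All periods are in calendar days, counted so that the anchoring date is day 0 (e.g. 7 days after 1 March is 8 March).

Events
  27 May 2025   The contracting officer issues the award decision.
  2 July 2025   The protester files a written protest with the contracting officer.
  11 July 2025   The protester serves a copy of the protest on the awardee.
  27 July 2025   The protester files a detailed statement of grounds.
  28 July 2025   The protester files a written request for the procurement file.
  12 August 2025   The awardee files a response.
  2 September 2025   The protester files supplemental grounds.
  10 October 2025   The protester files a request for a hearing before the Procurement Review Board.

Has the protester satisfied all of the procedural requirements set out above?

Yes

Step 1 — 11 and 37 days from 27 May 2025 (when the award decision is issued) are 7 June 2025 and 3 July 2025 respectively; 2 July 2025 falls inside that range.
Step 2 — must wait 7 days from 2 July 2025 (when the written protest is filed), so not before 9 July 2025; done 11 July 2025, after the minimum wait.
Step 3 — counting 42 days from 26 July 2025 (end of the 15-day waiting period, which began when the protest is served on the awardee on 11 July 2025) gives a deadline of 6 September 2025; 27 July 2025 is within that limit.
Step 4 — counting 32 days from 27 July 2025 (when the statement of grounds is filed) gives a deadline of 28 August 2025; done 28 July 2025 — timely.
Step 5 — must wait 35 days from 28 July 2025 (when the procurement file is requested), so not before 1 September 2025; 2 September 2025 is on or after that date.
Step 6 — 10 and 39 days from 2 September 2025 (when supplemental grounds are filed) are 12 September 2025 and 11 October 2025 respectively; 10 October 2025 falls inside that range.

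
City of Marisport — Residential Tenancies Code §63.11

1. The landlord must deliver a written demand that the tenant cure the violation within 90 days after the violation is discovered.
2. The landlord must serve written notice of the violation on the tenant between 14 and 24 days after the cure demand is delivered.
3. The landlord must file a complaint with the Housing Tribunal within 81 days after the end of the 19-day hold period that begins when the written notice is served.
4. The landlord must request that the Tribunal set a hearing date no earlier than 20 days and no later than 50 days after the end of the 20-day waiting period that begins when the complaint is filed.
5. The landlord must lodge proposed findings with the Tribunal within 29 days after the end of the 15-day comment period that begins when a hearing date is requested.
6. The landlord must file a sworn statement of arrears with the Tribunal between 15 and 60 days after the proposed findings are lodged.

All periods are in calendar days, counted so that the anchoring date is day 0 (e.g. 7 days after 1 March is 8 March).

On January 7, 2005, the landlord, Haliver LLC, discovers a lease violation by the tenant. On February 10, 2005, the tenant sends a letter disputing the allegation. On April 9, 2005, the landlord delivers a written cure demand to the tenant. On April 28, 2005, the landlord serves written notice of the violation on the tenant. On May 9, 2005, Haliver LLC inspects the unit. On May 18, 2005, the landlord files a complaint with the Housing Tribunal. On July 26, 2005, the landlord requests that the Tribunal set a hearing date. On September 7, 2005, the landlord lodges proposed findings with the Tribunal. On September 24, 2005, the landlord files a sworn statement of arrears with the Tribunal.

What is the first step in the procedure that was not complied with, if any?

Step 1

Step 1 — counting 90 days from January 7, 2005 (when the violation is discovered) gives a deadline of April 7, 2005; not done until April 9, 2005, 2 days after the deadline.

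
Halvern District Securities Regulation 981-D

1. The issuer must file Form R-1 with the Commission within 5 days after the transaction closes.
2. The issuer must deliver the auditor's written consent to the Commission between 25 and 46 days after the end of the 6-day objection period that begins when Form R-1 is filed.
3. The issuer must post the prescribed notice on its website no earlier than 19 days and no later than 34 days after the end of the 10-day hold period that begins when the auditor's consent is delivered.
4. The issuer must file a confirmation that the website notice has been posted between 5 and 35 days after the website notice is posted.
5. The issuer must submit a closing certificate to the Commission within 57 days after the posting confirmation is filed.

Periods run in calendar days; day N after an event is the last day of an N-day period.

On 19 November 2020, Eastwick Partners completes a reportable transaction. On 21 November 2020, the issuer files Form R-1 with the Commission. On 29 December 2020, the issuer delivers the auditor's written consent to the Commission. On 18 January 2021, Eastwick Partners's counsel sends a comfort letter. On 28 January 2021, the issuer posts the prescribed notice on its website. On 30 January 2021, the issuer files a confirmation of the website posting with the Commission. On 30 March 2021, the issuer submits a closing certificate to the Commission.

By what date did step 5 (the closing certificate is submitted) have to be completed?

28 March 2021

Step 5 runs from 30 January 2021, when the posting confirmation is filed. 57 days after 30 January 2021 is 28 March 2021.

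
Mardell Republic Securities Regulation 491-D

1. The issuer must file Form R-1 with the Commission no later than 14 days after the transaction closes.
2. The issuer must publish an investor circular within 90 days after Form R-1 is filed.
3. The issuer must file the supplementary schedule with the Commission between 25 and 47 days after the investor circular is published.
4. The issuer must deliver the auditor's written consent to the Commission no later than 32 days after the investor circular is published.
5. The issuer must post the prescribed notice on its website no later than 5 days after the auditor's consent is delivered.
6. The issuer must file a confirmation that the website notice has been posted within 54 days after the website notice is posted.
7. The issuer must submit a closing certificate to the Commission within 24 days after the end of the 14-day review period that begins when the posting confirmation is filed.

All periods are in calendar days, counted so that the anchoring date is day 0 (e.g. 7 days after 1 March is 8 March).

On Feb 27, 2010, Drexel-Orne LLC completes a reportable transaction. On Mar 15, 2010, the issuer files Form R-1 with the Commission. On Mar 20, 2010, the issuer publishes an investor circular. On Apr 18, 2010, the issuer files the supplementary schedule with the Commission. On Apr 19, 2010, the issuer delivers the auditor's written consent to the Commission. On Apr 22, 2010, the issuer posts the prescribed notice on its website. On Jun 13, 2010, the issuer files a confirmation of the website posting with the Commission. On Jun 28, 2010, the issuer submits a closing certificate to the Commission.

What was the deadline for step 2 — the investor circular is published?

Jun 13, 2010

Step 2 runs from Mar 15, 2010, when Form R-1 is filed. 90 days after Mar 15, 2010 is Jun 13, 2010.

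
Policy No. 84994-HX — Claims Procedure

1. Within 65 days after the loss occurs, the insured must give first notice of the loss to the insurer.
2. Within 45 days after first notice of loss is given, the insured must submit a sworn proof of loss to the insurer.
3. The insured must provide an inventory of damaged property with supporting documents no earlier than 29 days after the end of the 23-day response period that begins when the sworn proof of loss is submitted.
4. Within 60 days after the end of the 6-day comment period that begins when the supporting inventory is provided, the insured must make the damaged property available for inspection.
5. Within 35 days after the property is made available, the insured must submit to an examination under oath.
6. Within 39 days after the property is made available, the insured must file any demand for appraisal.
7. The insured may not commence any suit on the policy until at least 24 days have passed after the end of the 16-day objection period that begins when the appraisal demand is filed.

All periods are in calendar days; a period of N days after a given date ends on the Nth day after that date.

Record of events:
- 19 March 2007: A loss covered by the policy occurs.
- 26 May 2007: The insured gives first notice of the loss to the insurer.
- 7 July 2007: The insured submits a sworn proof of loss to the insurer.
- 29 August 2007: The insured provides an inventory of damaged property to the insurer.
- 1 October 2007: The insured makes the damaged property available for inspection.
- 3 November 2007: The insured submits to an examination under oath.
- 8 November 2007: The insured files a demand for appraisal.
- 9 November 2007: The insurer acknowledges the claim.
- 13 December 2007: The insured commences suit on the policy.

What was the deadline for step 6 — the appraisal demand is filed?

Step 6 runs from 1 October 2007, when the property is made available. 39 days after 1 October 2007 is 9 November 2007.

9 November 2007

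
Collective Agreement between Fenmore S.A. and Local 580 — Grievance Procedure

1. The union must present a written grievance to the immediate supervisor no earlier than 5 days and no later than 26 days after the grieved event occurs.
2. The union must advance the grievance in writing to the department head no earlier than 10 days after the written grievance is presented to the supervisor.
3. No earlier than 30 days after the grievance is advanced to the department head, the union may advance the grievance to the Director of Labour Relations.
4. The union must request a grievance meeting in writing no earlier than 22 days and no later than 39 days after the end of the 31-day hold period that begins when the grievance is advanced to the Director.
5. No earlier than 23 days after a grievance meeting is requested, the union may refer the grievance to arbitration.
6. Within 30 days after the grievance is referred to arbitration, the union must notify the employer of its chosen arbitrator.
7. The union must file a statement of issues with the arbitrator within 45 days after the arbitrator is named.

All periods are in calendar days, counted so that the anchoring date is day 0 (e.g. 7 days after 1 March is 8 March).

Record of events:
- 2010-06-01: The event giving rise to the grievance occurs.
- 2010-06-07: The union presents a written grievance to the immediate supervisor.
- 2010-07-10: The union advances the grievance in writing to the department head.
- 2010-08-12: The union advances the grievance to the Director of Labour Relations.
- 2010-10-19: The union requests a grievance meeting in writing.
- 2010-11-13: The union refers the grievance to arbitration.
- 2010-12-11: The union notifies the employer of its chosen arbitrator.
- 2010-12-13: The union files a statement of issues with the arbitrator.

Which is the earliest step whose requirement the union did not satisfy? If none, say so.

(1) the permitted window runs from 2010-06-01 + 5 = 2010-06-06 to 2010-06-01 + 26 = 2010-06-27; done 2010-06-07 — within the window.
(2) permitted from 2010-06-07 + 10 days = 2010-06-17 onward; 2010-07-10 is on or after that date.
(3) permitted from 2010-07-10 + 30 days = 2010-08-09 onward; 2010-08-12 is on or after that date.
(4) the permitted window runs from 2010-09-12 + 22 = 2010-10-04 to 2010-09-12 + 39 = 2010-10-21; done 2010-10-19, which is between those dates.
(5) permitted from 2010-10-19 + 23 days = 2010-11-11 onward; done 2010-11-13, after the minimum wait.
(6) due by 2010-11-13 + 30 days = 2010-12-13; done 2010-12-11 — timely.
(7) due by 2010-12-11 + 45 days = 2011-01-25; 2010-12-13 is within that limit.

None — every step was satisfied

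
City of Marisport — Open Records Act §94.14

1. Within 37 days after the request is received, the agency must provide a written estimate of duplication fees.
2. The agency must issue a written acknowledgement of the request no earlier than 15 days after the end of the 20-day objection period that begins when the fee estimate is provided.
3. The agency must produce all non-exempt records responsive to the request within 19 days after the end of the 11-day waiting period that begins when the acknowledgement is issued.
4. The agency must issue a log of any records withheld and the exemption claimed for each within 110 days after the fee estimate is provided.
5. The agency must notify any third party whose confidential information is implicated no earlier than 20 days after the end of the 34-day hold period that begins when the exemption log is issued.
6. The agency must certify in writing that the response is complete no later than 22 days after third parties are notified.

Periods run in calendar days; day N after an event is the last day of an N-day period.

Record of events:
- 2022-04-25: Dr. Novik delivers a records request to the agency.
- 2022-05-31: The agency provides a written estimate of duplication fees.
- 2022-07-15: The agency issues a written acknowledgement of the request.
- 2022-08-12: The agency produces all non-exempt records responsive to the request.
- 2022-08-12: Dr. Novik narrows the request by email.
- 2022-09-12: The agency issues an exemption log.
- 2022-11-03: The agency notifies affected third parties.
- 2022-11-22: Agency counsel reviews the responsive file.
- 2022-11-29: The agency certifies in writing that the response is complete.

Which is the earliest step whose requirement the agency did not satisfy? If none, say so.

Step 5

(1) due by 2022-04-25 + 37 days = 2022-06-01; 2022-05-31 is within that limit.
(2) permitted from 2022-06-20 + 15 days = 2022-07-05 onward; done 2022-07-15 — permitted.
(3) due by 2022-07-26 + 19 days = 2022-08-14; completed 2022-08-12, before the deadline.
(4) due by 2022-05-31 + 110 days = 2022-09-18; 2022-09-12 is within that limit.
(5) permitted from 2022-10-16 + 20 days = 2022-11-05 onward; acted on 2022-11-03, 2 days prematurely.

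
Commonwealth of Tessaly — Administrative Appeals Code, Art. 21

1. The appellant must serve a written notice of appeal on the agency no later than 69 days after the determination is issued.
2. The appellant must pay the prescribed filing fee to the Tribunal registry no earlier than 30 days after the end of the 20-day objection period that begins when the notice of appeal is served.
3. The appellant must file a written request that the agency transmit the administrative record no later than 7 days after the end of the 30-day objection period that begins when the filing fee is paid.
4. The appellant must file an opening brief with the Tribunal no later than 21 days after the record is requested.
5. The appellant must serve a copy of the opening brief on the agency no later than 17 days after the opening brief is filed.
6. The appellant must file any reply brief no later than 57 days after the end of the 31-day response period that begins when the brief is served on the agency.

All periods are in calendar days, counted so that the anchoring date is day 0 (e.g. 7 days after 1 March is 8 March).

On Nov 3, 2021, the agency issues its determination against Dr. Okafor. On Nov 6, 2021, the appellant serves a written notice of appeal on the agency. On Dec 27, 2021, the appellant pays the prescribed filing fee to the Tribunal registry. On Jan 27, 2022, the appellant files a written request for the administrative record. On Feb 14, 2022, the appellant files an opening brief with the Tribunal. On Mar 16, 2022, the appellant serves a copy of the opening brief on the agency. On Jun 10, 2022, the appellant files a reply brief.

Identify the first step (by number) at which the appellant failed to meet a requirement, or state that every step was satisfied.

Step 1 — counting 69 days from Nov 3, 2021 (when the determination is issued) gives a deadline of Jan 11, 2022; completed Nov 6, 2021, before the deadline.
Step 2 — must wait 30 days from Nov 26, 2021 (end of the 20-day objection period, which began when the notice of appeal is served on Nov 6, 2021), so not before Dec 26, 2021; Dec 27, 2021 is on or after that date.
Step 3 — counting 7 days from Jan 26, 2022 (end of the 30-day objection period, which began when the filing fee is paid on Dec 27, 2021) gives a deadline of Feb 2, 2022; completed Jan 27, 2022, before the deadline.
Step 4 — counting 21 days from Jan 27, 2022 (when the record is requested) gives a deadline of Feb 17, 2022; done Feb 14, 2022 — timely.
Step 5 — counting 17 days from Feb 14, 2022 (when the opening brief is filed) gives a deadline of Mar 3, 2022; Mar 16, 2022 misses that deadline by 13 days.

Step 5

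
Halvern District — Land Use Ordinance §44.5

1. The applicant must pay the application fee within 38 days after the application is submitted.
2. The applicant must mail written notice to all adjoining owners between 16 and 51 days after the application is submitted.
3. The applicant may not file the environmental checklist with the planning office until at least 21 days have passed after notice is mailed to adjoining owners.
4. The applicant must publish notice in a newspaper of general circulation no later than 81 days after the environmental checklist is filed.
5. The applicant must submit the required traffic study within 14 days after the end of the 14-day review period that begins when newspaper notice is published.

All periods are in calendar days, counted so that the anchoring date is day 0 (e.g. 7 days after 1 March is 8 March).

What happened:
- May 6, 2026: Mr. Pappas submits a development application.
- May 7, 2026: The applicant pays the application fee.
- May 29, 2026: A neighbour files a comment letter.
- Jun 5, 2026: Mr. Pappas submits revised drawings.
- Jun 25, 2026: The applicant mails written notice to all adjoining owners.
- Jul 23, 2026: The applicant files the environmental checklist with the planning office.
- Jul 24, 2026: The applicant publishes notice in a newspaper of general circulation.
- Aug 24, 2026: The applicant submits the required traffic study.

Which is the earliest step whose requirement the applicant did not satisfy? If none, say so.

(1) due by May 6, 2026 + 38 days = Jun 13, 2026; May 7, 2026 is within that limit.
(2) the permitted window runs from May 6, 2026 + 16 = May 22, 2026 to May 6, 2026 + 51 = Jun 26, 2026; done Jun 25, 2026 — within the window.
(3) permitted from Jun 25, 2026 + 21 days = Jul 16, 2026 onward; Jul 23, 2026 is on or after that date.
(4) due by Jul 23, 2026 + 81 days = Oct 12, 2026; Jul 24, 2026 is within that limit.
(5) due by Aug 7, 2026 + 14 days = Aug 21, 2026; done Aug 24, 2026 — 3 days late.

Step 5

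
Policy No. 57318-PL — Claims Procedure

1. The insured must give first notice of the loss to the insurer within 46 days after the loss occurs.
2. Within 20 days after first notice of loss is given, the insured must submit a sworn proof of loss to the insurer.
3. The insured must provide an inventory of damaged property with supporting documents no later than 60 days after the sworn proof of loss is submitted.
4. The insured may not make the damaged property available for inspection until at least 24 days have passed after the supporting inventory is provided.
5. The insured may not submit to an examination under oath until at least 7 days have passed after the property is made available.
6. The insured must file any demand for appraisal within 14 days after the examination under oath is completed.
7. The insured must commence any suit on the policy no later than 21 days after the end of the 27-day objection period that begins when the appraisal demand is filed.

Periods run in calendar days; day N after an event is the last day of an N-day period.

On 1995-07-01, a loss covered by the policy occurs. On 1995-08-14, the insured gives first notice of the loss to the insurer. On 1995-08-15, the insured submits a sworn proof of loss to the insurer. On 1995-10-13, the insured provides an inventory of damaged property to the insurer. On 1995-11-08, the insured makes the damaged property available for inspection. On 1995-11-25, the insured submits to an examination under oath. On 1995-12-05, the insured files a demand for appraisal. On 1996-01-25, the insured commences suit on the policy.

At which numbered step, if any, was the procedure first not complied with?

Step 7

Step 1: 46 days after 1995-07-01 (when the loss occurs) is 1995-08-16; done 1995-08-14 — timely.
Step 2: 20 days after 1995-08-14 (when first notice of loss is given) is 1995-09-03; completed 1995-08-15, before the deadline.
Step 3: 60 days after 1995-08-15 (when the sworn proof of loss is submitted) is 1995-10-14; completed 1995-10-13, before the deadline.
Step 4: the earliest permitted date is 24 days after 1995-10-13 (when the supporting inventory is provided), i.e. 1995-11-06; done 1995-11-08, after the minimum wait.
Step 5: the earliest permitted date is 7 days after 1995-11-08 (when the property is made available), i.e. 1995-11-15; 1995-11-25 is on or after that date.
Step 6: 14 days after 1995-11-25 (when the examination under oath is completed) is 1995-12-09; completed 1995-12-05, before the deadline.
Step 7: 21 days after 1996-01-01 (end of the 27-day objection period, which began when the appraisal demand is filed on 1995-12-05) is 1996-01-22; not done until 1996-01-25, 3 days after the deadline.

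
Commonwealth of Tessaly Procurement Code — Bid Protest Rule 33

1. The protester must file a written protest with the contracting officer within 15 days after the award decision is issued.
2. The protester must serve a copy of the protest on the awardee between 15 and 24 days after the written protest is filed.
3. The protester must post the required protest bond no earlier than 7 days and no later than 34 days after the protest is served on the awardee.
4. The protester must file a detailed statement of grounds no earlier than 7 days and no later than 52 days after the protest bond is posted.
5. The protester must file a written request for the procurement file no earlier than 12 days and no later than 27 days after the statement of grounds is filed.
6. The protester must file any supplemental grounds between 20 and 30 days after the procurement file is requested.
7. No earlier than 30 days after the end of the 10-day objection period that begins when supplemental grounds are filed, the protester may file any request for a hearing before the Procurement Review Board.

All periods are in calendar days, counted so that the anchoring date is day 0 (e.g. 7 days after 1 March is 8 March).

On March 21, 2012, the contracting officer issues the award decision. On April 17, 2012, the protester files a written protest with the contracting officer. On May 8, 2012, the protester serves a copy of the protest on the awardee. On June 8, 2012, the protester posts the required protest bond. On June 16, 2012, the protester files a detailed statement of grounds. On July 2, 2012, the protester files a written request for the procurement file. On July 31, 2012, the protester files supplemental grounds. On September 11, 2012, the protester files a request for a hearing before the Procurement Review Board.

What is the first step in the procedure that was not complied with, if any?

Step 1

Step 1 — counting 15 days from March 21, 2012 (when the award decision is issued) gives a deadline of April 5, 2012; April 17, 2012 misses that deadline by 12 days.
No need to go further; step 1 was not satisfied.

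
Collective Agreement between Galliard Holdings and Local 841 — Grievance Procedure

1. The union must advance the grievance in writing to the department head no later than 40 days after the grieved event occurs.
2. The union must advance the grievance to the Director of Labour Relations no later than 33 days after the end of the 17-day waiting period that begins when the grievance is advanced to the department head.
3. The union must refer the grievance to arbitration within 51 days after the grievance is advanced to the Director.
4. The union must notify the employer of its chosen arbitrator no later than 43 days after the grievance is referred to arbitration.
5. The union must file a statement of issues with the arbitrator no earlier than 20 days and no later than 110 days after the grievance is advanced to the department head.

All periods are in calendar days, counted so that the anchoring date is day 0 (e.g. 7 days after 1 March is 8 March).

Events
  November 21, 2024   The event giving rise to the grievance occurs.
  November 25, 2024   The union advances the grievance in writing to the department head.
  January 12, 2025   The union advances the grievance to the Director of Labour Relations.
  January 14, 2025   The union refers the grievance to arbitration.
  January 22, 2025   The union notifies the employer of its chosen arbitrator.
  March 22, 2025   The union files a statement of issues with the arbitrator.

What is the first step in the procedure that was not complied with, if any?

Step 1: 40 days after November 21, 2024 (when the grieved event occurs) is December 31, 2024; November 25, 2024 is within that limit.
Step 2: 33 days after December 12, 2024 (end of the 17-day waiting period, which began when the grievance is advanced to the department head on November 25, 2024) is January 14, 2025; January 12, 2025 is within that limit.
Step 3: 51 days after January 12, 2025 (when the grievance is advanced to the Director) is March 4, 2025; January 14, 2025 is within that limit.
Step 4: 43 days after January 14, 2025 (when the grievance is referred to arbitration) is February 26, 2025; January 22, 2025 is within that limit.
Step 5: the window is 20–110 days after November 25, 2024 (when the grievance is advanced to the department head), so December 15, 2024 through March 15, 2025; March 22, 2025 is 7 days past the end of the window.

Step 5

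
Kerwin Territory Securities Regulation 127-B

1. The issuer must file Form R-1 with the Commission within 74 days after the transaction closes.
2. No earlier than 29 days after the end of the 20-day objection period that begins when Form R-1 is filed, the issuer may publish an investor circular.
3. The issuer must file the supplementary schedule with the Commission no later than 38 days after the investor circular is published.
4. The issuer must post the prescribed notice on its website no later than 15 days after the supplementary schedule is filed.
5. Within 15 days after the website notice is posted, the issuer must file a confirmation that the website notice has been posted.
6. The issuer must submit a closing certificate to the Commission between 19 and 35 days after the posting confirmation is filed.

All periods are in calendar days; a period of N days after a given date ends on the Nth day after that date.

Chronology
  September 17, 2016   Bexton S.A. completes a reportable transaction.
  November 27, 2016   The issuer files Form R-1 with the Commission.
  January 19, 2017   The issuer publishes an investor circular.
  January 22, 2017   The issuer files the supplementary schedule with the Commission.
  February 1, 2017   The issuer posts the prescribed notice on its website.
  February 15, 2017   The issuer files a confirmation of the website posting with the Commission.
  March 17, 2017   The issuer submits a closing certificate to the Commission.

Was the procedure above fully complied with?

Step 1: 74 days after September 17, 2016 (when the transaction closes) is November 30, 2016; done November 27, 2016 — timely.
Step 2: the earliest permitted date is 29 days after December 17, 2016 (end of the 20-day objection period, which began when Form R-1 is filed on November 27, 2016), i.e. January 15, 2017; done January 19, 2017 — permitted.
Step 3: 38 days after January 19, 2017 (when the investor circular is published) is February 26, 2017; done January 22, 2017 — timely.
Step 4: 15 days after January 22, 2017 (when the supplementary schedule is filed) is February 6, 2017; completed February 1, 2017, before the deadline.
Step 5: 15 days after February 1, 2017 (when the website notice is posted) is February 16, 2017; done February 15, 2017 — timely.
Step 6: the window is 19–35 days after February 15, 2017 (when the posting confirmation is filed), so March 6, 2017 through March 22, 2017; done March 17, 2017, which is between those dates.

Yes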